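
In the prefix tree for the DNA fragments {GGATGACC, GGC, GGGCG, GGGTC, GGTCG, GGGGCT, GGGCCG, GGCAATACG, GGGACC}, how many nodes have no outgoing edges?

Leaves are exactly the stored words that no other stored word extends.
Those words: "GGATGACC", "GGCAATACG", "GGGACC", "GGGCCG", "GGGCG", "GGGGCT", "GGGTC", "GGTCG"
Leaf count: 8

8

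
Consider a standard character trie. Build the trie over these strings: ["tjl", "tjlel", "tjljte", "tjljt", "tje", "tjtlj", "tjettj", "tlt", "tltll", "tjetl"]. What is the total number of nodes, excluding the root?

20

Trie structure (* marks end of a word):
(root)
└─ t
   ├─ j
   │  ├─ e *
   │  │  └─ t
   │  │     ├─ l *
   │  │     └─ t
   │  │        └─ j *
   │  ├─ l *
   │  │  ├─ e
   │  │  │  └─ l *
   │  │  └─ j
   │  │     └─ t *
   │  │        └─ e *
   │  └─ t
   │     └─ l
   │        └─ j *
   └─ l
      └─ t *
         └─ l
            └─ l *
Counting every labelled node above: 20.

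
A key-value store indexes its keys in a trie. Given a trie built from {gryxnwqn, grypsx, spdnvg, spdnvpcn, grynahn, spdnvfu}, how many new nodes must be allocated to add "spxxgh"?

4

The longest prefix of "spxxgh" already in the trie is "sp" (length 2).
So 6 − 2 = 4 new nodes.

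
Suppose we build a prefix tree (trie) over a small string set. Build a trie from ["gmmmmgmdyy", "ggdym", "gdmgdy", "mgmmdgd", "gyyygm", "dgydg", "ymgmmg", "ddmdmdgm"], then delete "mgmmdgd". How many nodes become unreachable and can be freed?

7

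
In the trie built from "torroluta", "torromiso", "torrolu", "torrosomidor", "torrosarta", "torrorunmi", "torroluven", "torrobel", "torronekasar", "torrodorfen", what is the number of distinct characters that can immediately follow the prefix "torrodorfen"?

0

Follow the path "torrodorfen" to its node, then look at its outgoing edges.
No stored string extends past "torrodorfen".
That node has 0 child edges.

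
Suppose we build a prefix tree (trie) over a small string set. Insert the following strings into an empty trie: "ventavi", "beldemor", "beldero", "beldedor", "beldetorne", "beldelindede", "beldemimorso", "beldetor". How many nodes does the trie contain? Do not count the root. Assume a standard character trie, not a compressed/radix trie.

38

Insert word by word; a character creates a node only if that edge doesn't already exist:
  "ventavi" → 7 new (v, e, n, t, a, v, i)
  "beldemor" → 8 new (b, e, l, d, e, m, o, r)
  "beldero" → prefix "belde" already present; 2 new (r, o)
  "beldedor" → prefix "belde" already present; 3 new (d, o, r)
  "beldetorne" → prefix "belde" already present; 5 new (t, o, r, n, e)
  "beldelindede" → prefix "belde" already present; 7 new (l, i, n, d, e, d, e)
  "beldemimorso" → prefix "beldem" already present; 6 new (i, m, o, r, s, o)
  "beldetor" → prefix "beldetor" already present; 0 new (none)
Total nodes = 7 + 8 + 2 + 3 + 5 + 7 + 6 + 0 = 38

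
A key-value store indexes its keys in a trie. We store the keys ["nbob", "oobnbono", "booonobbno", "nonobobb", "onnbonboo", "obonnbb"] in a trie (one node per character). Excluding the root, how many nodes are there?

43

Trace insertions, counting only characters that open a new branch:
  "nbob" → 4 new (n, b, o, b)
  "oobnbono" → 8 new (o, o, b, n, b, o, n, o)
  "booonobbno" → 10 new (b, o, o, o, n, o, b, b, n, o)
  "nonobobb" → prefix "n" already present; 7 new (o, n, o, b, o, b, b)
  "onnbonboo" → prefix "o" already present; 8 new (n, n, b, o, n, b, o, o)
  "obonnbb" → prefix "o" already present; 6 new (b, o, n, n, b, b)
Total nodes = 4 + 8 + 10 + 7 + 8 + 6 = 43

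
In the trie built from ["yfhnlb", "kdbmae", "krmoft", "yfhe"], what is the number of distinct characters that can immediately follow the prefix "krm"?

1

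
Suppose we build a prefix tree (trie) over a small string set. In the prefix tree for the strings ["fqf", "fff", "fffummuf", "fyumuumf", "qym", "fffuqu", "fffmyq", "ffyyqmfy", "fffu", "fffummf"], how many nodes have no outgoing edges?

8

Leaves are exactly the stored words that no other stored word extends.
Those words: "fffmyq", "fffummf", "fffummuf", "fffuqu", "ffyyqmfy", "fqf", "fyumuumf", "qym"
Leaf count: 8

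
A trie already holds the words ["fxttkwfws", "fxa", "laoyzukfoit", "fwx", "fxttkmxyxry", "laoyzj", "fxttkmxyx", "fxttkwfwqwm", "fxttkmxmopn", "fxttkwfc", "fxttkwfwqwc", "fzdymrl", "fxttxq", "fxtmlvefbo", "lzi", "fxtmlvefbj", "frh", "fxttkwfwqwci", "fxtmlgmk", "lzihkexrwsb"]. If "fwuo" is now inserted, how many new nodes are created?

"fw" is already a path in the trie; the remaining "uo" must be added.
Each of the 2 remaining characters creates one node.

2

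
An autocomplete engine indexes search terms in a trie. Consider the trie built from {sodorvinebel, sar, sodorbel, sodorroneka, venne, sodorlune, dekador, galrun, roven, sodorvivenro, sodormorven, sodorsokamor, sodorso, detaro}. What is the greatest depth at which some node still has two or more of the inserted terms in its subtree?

7

The deepest shared node is where two words last agree before diverging.
"sodorso" and "sodorsokamor" agree on "sodorso" (7 characters) before diverging; nothing deeper is shared.
Longest shared-prefix length: 7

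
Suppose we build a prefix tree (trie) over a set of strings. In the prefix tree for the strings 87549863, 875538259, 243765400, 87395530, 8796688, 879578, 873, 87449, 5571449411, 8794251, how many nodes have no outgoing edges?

9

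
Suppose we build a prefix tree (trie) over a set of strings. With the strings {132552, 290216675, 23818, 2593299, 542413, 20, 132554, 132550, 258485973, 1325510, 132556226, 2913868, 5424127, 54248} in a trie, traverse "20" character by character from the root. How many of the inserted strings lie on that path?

Check each prefix of "20" against the stored set — each match is an end-marker on the path.
Prefixes of the query that are stored words: "20"
Count: 1

1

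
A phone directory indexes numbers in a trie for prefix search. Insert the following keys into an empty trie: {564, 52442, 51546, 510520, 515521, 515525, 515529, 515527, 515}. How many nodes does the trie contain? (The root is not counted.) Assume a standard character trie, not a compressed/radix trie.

Count nodes per top-level branch (shared prefixes stored once):
  '5'-branch (510520, 515, 51546, 515521, 515525, 515527, 515529, 52442, 564): 21 nodes
Sum: 21

21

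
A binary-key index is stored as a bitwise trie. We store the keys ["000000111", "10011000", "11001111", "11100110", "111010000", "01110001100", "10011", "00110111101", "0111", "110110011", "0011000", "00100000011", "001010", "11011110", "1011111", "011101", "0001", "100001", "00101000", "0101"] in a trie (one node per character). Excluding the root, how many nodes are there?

Count nodes per top-level branch (shared prefixes stored once):
  '0'-branch (000000111, 0001, 00100000011, 001010, 00101000, 0011000, 00110111101, 0101, 0111, 01110001100, 011101): 46 nodes
  '1'-branch (100001, 10011, 10011000, 1011111, 11001111, 110110011, 11011110, 11100110, 111010000): 43 nodes
Sum: 89

89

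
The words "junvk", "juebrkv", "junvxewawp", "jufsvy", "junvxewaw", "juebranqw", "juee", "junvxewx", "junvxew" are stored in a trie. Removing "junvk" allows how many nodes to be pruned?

1

A node on "junvk"'s path can go only if nothing else ends at it or branches off below it.
The suffix "k" (1 node) is used only by "junvk"; the node for "junv" still has the child "x", so pruning stops there.
Nodes removed: 1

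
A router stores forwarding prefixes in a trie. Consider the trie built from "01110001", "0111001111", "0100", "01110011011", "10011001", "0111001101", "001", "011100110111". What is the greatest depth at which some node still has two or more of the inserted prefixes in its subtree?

11

The deepest shared node is where two words last agree before diverging.
"01110011011" and "011100110111" agree on "01110011011" (11 characters) before diverging; nothing deeper is shared.
Longest shared-prefix length: 11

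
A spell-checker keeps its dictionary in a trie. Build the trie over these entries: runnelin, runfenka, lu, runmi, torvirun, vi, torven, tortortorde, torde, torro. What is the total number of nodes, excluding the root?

41

Trace insertions, counting only characters that open a new branch:
  "runnelin" → 8 new (r, u, n, n, e, l, i, n)
  "runfenka" → prefix "run" already present; 5 new (f, e, n, k, a)
  "lu" → 2 new (l, u)
  "runmi" → prefix "run" already present; 2 new (m, i)
  "torvirun" → 8 new (t, o, r, v, i, r, u, n)
  "vi" → 2 new (v, i)
  "torven" → prefix "torv" already present; 2 new (e, n)
  "tortortorde" → prefix "tor" already present; 8 new (t, o, r, t, o, r, d, e)
  "torde" → prefix "tor" already present; 2 new (d, e)
  "torro" → prefix "tor" already present; 2 new (r, o)
Total nodes = 8 + 5 + 2 + 2 + 8 + 2 + 2 + 8 + 2 + 2 = 41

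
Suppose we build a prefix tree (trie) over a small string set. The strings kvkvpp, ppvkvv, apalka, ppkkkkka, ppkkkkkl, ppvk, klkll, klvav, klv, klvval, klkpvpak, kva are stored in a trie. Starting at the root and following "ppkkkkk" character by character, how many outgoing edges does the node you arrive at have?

2

Walk "ppkkkkk" from the root, arriving at one node.
Characters that immediately follow "ppkkkkk" among the stored strings: {a, l}.
That node has 2 child edges.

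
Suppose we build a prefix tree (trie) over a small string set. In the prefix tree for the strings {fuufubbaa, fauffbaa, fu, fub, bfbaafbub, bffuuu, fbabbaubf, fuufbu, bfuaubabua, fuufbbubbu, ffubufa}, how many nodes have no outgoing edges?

A leaf is a node with no children — equivalently, the end of a word that is not a proper prefix of any other stored word.
Those words: "bfbaafbub", "bffuuu", "bfuaubabua", "fauffbaa", "fbabbaubf", "ffubufa", "fub", "fuufbbubbu", "fuufbu", "fuufubbaa"
Leaf count: 10

10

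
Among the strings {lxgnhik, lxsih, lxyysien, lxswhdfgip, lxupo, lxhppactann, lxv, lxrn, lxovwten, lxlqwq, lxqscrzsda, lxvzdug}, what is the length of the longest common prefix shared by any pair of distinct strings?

3

The deepest shared node is where two words last agree before diverging.
e.g. "lxsih" and "lxswhdfgip" share the prefix "lxs" of length 3; no pair shares a longer one.
Longest shared-prefix length: 3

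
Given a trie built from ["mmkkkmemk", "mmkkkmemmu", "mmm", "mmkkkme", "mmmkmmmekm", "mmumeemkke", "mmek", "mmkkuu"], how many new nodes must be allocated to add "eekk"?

Nothing in the trie begins with "e"; the whole of "eekk" is new.
4 − 0 = 4 new nodes.

4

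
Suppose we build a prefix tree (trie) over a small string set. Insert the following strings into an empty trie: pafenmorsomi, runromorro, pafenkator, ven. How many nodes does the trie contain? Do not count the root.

Trie structure (* marks end of a word):
(root)
├─ p
│  └─ a
│     └─ f
│        └─ e
│           └─ n
│              ├─ k
│              │  └─ a
│              │     └─ t
│              │        └─ o
│              │           └─ r *
│              └─ m
│                 └─ o
│                    └─ r
│                       └─ s
│                          └─ o
│                             └─ m
│                                └─ i *
├─ r
│  └─ u
│     └─ n
│        └─ r
│           └─ o
│              └─ m
│                 └─ o
│                    └─ r
│                       └─ r
│                          └─ o *
└─ v
   └─ e
      └─ n *
Counting every labelled node above: 30.

30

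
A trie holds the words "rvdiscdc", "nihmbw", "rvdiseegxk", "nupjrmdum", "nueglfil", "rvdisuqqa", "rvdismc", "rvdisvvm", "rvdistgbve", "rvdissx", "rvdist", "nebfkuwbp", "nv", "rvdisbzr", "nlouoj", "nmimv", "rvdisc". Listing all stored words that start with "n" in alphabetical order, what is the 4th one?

nmimv

Filter for "n…" and sort: "nebfkuwbp", "nihmbw", "nlouoj", "nmimv", "nueglfil", "nupjrmdum", "nv"
The 4th is nmimv.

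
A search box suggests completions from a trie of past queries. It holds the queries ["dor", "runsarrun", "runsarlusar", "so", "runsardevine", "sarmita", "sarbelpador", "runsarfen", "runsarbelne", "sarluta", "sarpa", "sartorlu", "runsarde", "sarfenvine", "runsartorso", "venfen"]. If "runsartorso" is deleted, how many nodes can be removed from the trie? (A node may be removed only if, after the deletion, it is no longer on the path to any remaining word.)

After clearing the end-marker at "runsartorso", prune upward until reaching a node still needed by another word.
The suffix "torso" (5 nodes) is used only by "runsartorso"; the node for "runsar" still has the child "r", so pruning stops there.
Nodes removed: 5

5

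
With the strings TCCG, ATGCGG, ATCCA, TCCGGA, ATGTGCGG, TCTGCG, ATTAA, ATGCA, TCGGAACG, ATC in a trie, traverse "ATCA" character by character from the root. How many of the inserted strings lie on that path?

Walk "ATCA" from the root; an end-of-word marker is hit whenever a stored word is a prefix of "ATCA".
Prefixes of the query that are stored words: "ATC"
Count: 1

1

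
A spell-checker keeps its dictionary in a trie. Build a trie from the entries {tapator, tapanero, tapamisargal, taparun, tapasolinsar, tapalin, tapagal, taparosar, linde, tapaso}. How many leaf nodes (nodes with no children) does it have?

Leaves are exactly the stored words that no other stored word extends.
Those words: "linde", "tapagal", "tapalin", "tapamisargal", "tapanero", "taparosar", "taparun", "tapasolinsar", "tapator"
Leaf count: 9

9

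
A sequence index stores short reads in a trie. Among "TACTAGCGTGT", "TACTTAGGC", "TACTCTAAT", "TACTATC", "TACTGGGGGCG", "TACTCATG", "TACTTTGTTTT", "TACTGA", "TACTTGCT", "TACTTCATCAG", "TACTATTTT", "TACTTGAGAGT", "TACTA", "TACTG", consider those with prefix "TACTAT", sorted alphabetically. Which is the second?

Words with prefix "TACTAT", in lexicographic order: "TACTATC", "TACTATTTT"
Position 2: TACTATTTT

TACTATTTT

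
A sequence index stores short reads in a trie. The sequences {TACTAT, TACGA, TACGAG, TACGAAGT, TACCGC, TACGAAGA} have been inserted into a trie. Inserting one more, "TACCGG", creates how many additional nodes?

The longest prefix of "TACCGG" already in the trie is "TACCG" (length 5).
New nodes needed: |"TACCGG"| − 5 = 6 − 5 = 1.

1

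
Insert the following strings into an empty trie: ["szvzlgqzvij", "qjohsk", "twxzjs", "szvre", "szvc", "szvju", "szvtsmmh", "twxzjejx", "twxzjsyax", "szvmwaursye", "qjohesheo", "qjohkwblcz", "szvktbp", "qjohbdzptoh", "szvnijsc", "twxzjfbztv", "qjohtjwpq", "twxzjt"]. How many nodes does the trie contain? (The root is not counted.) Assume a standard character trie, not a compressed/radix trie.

Count nodes per top-level branch (shared prefixes stored once):
  'q'-branch (qjohbdzptoh, qjohesheo, qjohkwblcz, qjohsk, qjohtjwpq): 29 nodes
  's'-branch (szvc, szvju, szvktbp, szvmwaursye, szvnijsc, szvre, szvtsmmh, szvzlgqzvij): 38 nodes
  't'-branch (twxzjejx, twxzjfbztv, twxzjs, twxzjsyax, twxzjt): 18 nodes
Sum: 85

85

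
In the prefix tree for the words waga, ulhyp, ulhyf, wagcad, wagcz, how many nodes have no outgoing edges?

Leaves are exactly the stored words that no other stored word extends.
Those words: "ulhyf", "ulhyp", "waga", "wagcad", "wagcz"
Leaf count: 5

5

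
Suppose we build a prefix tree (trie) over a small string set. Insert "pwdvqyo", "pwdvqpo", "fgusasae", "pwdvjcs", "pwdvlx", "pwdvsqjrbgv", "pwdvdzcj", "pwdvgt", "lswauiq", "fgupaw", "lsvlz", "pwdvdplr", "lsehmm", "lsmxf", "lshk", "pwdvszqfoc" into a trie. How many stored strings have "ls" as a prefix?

5

Traverse to the node for "ls", then collect every word in that subtree.
Matches: "lsehmm", "lshk", "lsmxf", "lsvlz", "lswauiq"
Count: 5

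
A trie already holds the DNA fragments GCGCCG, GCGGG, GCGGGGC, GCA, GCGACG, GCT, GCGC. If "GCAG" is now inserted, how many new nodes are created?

1

Walking "GCAG" from the root, the first 3 characters ("GCA") follow existing edges; "G" is the first miss.
So 4 − 3 = 1 new nodes.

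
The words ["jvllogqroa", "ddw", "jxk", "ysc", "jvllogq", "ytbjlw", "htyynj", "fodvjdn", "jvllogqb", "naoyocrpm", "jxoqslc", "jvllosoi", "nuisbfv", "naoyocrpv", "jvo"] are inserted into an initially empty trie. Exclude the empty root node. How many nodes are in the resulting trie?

For each word, the new-node count is its length minus the longest prefix already in the trie:
  "jvllogqroa" → 10 new (j, v, l, l, o, g, q, r, o, a)
  "ddw" → 3 new (d, d, w)
  "jxk" → prefix "j" already present; 2 new (x, k)
  "ysc" → 3 new (y, s, c)
  "jvllogq" → prefix "jvllogq" already present; 0 new (none)
  "ytbjlw" → prefix "y" already present; 5 new (t, b, j, l, w)
  "htyynj" → 6 new (h, t, y, y, n, j)
  "fodvjdn" → 7 new (f, o, d, v, j, d, n)
  "jvllogqb" → prefix "jvllogq" already present; 1 new (b)
  "naoyocrpm" → 9 new (n, a, o, y, o, c, r, p, m)
  "jxoqslc" → prefix "jx" already present; 5 new (o, q, s, l, c)
  "jvllosoi" → prefix "jvllo" already present; 3 new (s, o, i)
  "nuisbfv" → prefix "n" already present; 6 new (u, i, s, b, f, v)
  "naoyocrpv" → prefix "naoyocrp" already present; 1 new (v)
  "jvo" → prefix "jv" already present; 1 new (o)
Total nodes = 10 + 3 + 2 + 3 + 0 + 5 + 6 + 7 + 1 + 9 + 5 + 3 + 6 + 1 + 1 = 62

62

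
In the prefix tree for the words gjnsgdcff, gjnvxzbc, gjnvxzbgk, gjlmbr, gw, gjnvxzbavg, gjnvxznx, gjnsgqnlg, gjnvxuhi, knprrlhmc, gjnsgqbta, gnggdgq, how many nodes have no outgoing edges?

12

Leaves are exactly the stored words that no other stored word extends.
Those words: "gjlmbr", "gjnsgdcff", "gjnsgqbta", "gjnsgqnlg", "gjnvxuhi", "gjnvxzbavg", "gjnvxzbc", "gjnvxzbgk", "gjnvxznx", "gnggdgq", "gw", "knprrlhmc"
Leaf count: 12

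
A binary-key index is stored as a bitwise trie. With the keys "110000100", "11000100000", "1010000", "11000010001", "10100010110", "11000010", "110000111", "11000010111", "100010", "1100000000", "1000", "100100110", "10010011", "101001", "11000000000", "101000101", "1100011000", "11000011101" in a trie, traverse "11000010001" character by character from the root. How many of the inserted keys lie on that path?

Check each prefix of "11000010001" against the stored set — each match is an end-marker on the path.
Prefixes of the query that are stored words: "11000010", "110000100", "11000010001"
Count: 3

3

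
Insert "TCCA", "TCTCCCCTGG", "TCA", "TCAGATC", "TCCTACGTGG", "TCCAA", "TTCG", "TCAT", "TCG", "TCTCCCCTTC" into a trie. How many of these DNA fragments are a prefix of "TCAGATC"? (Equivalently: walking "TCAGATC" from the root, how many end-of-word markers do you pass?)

Walk "TCAGATC" from the root; an end-of-word marker is hit whenever a stored word is a prefix of "TCAGATC".
Prefixes of the query that are stored words: "TCA", "TCAGATC"
Count: 2

2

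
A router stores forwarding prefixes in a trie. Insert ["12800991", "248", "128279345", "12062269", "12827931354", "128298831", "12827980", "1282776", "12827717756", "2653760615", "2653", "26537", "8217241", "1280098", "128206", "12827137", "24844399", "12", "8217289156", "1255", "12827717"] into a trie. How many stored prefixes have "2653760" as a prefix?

1

Filter for entries beginning with "2653760":
Matches: "2653760615"
Count: 1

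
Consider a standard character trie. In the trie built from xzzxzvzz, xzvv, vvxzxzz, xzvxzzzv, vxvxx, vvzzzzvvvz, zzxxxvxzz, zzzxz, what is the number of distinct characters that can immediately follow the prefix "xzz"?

Follow the path "xzz" to its node, then look at its outgoing edges.
Distinct next characters after "xzz": x.
That node has 1 child edge.

1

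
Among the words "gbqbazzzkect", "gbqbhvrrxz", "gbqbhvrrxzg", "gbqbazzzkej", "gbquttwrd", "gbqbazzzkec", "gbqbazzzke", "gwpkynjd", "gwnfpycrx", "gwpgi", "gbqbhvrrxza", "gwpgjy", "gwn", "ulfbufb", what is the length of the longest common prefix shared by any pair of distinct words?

Look for the deepest trie node that still has at least two words in its subtree.
"gbqbazzzkec" and "gbqbazzzkect" agree on "gbqbazzzkec" (11 characters) before diverging; nothing deeper is shared.
Longest shared-prefix length: 11

11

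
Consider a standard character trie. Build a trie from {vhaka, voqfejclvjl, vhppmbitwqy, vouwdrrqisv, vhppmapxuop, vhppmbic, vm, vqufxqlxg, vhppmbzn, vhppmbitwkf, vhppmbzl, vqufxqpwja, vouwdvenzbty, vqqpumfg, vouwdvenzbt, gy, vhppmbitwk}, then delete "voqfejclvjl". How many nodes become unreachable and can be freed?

9

A node on "voqfejclvjl"'s path can go only if nothing else ends at it or branches off below it.
The suffix "qfejclvjl" (9 nodes) is used only by "voqfejclvjl"; the node for "vo" still has the child "u", so pruning stops there.
Nodes removed: 9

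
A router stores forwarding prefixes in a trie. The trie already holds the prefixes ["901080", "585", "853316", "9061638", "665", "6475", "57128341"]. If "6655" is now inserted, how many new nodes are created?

1

Walking "6655" from the root, the first 3 characters ("665") follow existing edges; "5" is the first miss.
New nodes needed: |"6655"| − 3 = 4 − 3 = 1.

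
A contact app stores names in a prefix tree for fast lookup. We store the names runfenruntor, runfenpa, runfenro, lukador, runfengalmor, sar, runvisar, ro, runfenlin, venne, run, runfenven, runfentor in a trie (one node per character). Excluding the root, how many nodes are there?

51

For each word, the new-node count is its length minus the longest prefix already in the trie:
  "runfenruntor" → 12 new (r, u, n, f, e, n, r, u, n, t, o, r)
  "runfenpa" → prefix "runfen" already present; 2 new (p, a)
  "runfenro" → prefix "runfenr" already present; 1 new (o)
  "lukador" → 7 new (l, u, k, a, d, o, r)
  "runfengalmor" → prefix "runfen" already present; 6 new (g, a, l, m, o, r)
  "sar" → 3 new (s, a, r)
  "runvisar" → prefix "run" already present; 5 new (v, i, s, a, r)
  "ro" → prefix "r" already present; 1 new (o)
  "runfenlin" → prefix "runfen" already present; 3 new (l, i, n)
  "venne" → 5 new (v, e, n, n, e)
  "run" → prefix "run" already present; 0 new (none)
  "runfenven" → prefix "runfen" already present; 3 new (v, e, n)
  "runfentor" → prefix "runfen" already present; 3 new (t, o, r)
Total nodes = 12 + 2 + 1 + 7 + 6 + 3 + 5 + 1 + 3 + 5 + 0 + 3 + 3 = 51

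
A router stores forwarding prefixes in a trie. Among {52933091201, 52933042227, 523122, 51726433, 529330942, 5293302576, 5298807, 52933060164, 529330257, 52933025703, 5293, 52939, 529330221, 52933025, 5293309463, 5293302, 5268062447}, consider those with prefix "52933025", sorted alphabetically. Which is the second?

DFS of the "52933025" subtree visits, in order: "52933025", "529330257", "52933025703", "5293302576"
Position 2: 529330257

529330257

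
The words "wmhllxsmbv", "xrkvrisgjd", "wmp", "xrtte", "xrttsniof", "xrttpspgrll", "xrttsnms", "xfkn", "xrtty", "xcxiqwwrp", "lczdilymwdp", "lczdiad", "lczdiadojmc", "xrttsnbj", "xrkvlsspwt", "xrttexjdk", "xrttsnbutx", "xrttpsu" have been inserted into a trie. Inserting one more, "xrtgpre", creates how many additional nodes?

4

Walking "xrtgpre" from the root, the first 3 characters ("xrt") follow existing edges; "g" is the first miss.
New nodes needed: |"xrtgpre"| − 3 = 7 − 3 = 4.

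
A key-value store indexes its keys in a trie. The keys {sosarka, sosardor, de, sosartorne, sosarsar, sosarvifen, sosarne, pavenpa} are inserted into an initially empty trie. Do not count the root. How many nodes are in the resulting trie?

Count nodes per top-level branch (shared prefixes stored once):
  'd'-branch (de): 2 nodes
  'p'-branch (pavenpa): 7 nodes
  's'-branch (sosardor, sosarka, sosarne, sosarsar, sosartorne, sosarvifen): 25 nodes
Sum: 34

34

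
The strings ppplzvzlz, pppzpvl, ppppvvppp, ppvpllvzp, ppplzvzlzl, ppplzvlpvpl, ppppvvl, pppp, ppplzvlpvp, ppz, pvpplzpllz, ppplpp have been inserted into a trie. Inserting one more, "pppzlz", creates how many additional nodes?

The longest prefix of "pppzlz" already in the trie is "pppz" (length 4).
Each of the 2 remaining characters creates one node.

2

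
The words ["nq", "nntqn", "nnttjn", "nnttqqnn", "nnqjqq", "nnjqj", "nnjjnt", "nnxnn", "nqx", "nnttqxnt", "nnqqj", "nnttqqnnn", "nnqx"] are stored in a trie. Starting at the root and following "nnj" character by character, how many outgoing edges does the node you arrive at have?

Follow the path "nnj" to its node, then look at its outgoing edges.
Characters that immediately follow "nnj" among the stored strings: {j, q}.
That node has 2 child edges.

2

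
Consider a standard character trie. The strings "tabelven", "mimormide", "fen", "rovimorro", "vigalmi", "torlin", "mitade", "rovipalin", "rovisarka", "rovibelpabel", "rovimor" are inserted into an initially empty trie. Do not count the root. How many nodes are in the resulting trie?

Insert word by word; a character creates a node only if that edge doesn't already exist:
  "tabelven" → 8 new (t, a, b, e, l, v, e, n)
  "mimormide" → 9 new (m, i, m, o, r, m, i, d, e)
  "fen" → 3 new (f, e, n)
  "rovimorro" → 9 new (r, o, v, i, m, o, r, r, o)
  "vigalmi" → 7 new (v, i, g, a, l, m, i)
  "torlin" → prefix "t" already present; 5 new (o, r, l, i, n)
  "mitade" → prefix "mi" already present; 4 new (t, a, d, e)
  "rovipalin" → prefix "rovi" already present; 5 new (p, a, l, i, n)
  "rovisarka" → prefix "rovi" already present; 5 new (s, a, r, k, a)
  "rovibelpabel" → prefix "rovi" already present; 8 new (b, e, l, p, a, b, e, l)
  "rovimor" → prefix "rovimor" already present; 0 new (none)
Total nodes = 8 + 9 + 3 + 9 + 7 + 5 + 4 + 5 + 5 + 8 + 0 = 63

63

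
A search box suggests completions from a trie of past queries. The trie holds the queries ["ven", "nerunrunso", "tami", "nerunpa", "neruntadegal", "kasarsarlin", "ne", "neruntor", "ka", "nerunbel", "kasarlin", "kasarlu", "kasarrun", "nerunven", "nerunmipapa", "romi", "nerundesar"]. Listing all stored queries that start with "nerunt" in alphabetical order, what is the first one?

neruntadegal

DFS of the "nerunt" subtree visits, in order: "neruntadegal", "neruntor"
Position 1: neruntadegal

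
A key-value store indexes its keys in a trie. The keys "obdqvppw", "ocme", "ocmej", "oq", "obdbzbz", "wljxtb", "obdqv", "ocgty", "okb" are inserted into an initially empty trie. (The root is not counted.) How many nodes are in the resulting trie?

28

Insert word by word; a character creates a node only if that edge doesn't already exist:
  "obdqvppw" → 8 new (o, b, d, q, v, p, p, w)
  "ocme" → prefix "o" already present; 3 new (c, m, e)
  "ocmej" → prefix "ocme" already present; 1 new (j)
  "oq" → prefix "o" already present; 1 new (q)
  "obdbzbz" → prefix "obd" already present; 4 new (b, z, b, z)
  "wljxtb" → 6 new (w, l, j, x, t, b)
  "obdqv" → prefix "obdqv" already present; 0 new (none)
  "ocgty" → prefix "oc" already present; 3 new (g, t, y)
  "okb" → prefix "o" already present; 2 new (k, b)
Total nodes = 8 + 3 + 1 + 1 + 4 + 6 + 0 + 3 + 2 = 28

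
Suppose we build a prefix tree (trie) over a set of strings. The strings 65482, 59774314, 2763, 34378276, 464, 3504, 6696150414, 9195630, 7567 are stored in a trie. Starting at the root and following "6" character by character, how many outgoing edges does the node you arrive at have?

2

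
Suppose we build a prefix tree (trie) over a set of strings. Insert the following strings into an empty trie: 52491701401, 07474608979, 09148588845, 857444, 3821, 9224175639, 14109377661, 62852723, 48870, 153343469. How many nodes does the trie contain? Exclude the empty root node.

84

Count nodes per top-level branch (shared prefixes stored once):
  '0'-branch (07474608979, 09148588845): 21 nodes
  '1'-branch (14109377661, 153343469): 19 nodes
  '3'-branch (3821): 4 nodes
  '4'-branch (48870): 5 nodes
  '5'-branch (52491701401): 11 nodes
  '6'-branch (62852723): 8 nodes
  '8'-branch (857444): 6 nodes
  '9'-branch (9224175639): 10 nodes
Sum: 84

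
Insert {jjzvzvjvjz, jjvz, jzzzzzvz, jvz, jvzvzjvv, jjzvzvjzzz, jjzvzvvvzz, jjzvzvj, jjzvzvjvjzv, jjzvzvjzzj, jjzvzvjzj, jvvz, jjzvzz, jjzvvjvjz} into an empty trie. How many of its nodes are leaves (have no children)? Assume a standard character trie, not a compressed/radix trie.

Leaves are exactly the stored words that no other stored word extends.
Those words: "jjvz", "jjzvvjvjz", "jjzvzvjvjzv", "jjzvzvjzj", "jjzvzvjzzj", "jjzvzvjzzz", "jjzvzvvvzz", "jjzvzz", "jvvz", "jvzvzjvv", "jzzzzzvz"
Leaf count: 11

11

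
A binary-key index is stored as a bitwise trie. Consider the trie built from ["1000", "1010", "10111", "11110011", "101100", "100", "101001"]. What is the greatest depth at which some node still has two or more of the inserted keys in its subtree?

4

The deepest shared node is where two words last agree before diverging.
"1010" and "101001" agree on "1010" (4 characters) before diverging; nothing deeper is shared.
Longest shared-prefix length: 4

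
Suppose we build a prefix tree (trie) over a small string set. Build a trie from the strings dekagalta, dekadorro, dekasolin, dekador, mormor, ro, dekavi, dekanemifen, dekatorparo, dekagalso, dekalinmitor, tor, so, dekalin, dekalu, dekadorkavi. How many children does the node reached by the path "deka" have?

7

Follow the path "deka" to its node, then look at its outgoing edges.
Distinct next characters after "deka": d, g, l, n, s, t, v.
That node has 7 child edges.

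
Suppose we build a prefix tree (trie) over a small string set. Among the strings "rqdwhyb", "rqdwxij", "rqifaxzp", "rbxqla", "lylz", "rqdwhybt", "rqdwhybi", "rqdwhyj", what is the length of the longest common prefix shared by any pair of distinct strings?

7

The deepest shared node is where two words last agree before diverging.
e.g. "rqdwhyb" and "rqdwhybi" share the prefix "rqdwhyb" of length 7; no pair shares a longer one.
Longest shared-prefix length: 7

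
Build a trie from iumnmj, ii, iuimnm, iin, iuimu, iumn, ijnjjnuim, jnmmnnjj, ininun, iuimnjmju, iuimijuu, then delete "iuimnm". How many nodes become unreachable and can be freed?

A node on "iuimnm"'s path can go only if nothing else ends at it or branches off below it.
The suffix "m" (1 node) is used only by "iuimnm"; the node for "iuimn" still has the child "j", so pruning stops there.
Nodes removed: 1

1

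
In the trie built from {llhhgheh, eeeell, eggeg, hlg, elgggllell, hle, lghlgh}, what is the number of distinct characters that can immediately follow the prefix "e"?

The children of the "e" node are the distinct next characters among strings starting with "e".
Characters that immediately follow "e" among the stored strings: {e, g, l}.
That node has 3 child edges.

3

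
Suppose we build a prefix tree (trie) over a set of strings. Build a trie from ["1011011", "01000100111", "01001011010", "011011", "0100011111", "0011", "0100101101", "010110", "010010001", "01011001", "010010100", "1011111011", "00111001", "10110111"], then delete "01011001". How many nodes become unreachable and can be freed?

A node on "01011001"'s path can go only if nothing else ends at it or branches off below it.
The suffix "01" (2 nodes) is used only by "01011001"; "010110" is itself a stored word, so pruning stops there.
Nodes removed: 2

2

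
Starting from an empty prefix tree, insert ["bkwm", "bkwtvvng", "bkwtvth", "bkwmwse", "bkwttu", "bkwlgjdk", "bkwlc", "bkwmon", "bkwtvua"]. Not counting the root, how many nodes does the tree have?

26

Count nodes per top-level branch (shared prefixes stored once):
  'b'-branch (bkwlc, bkwlgjdk, bkwm, bkwmon, bkwmwse, bkwttu, bkwtvth, bkwtvua, bkwtvvng): 26 nodes
Sum: 26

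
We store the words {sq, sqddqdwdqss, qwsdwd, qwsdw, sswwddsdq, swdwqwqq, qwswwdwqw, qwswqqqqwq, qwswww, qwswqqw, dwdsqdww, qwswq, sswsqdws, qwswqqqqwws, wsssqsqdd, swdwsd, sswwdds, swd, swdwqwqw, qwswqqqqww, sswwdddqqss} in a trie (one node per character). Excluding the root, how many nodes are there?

78

Trace insertions, counting only characters that open a new branch:
  "sq" → 2 new (s, q)
  "sqddqdwdqss" → prefix "sq" already present; 9 new (d, d, q, d, w, d, q, s, s)
  "qwsdwd" → 6 new (q, w, s, d, w, d)
  "qwsdw" → prefix "qwsdw" already present; 0 new (none)
  "sswwddsdq" → prefix "s" already present; 8 new (s, w, w, d, d, s, d, q)
  "swdwqwqq" → prefix "s" already present; 7 new (w, d, w, q, w, q, q)
  "qwswwdwqw" → prefix "qws" already present; 6 new (w, w, d, w, q, w)
  "qwswqqqqwq" → prefix "qwsw" already present; 6 new (q, q, q, q, w, q)
  "qwswww" → prefix "qwsww" already present; 1 new (w)
  "qwswqqw" → prefix "qwswqq" already present; 1 new (w)
  "dwdsqdww" → 8 new (d, w, d, s, q, d, w, w)
  "qwswq" → prefix "qwswq" already present; 0 new (none)
  "sswsqdws" → prefix "ssw" already present; 5 new (s, q, d, w, s)
  "qwswqqqqwws" → prefix "qwswqqqqw" already present; 2 new (w, s)
  "wsssqsqdd" → 9 new (w, s, s, s, q, s, q, d, d)
  "swdwsd" → prefix "swdw" already present; 2 new (s, d)
  "sswwdds" → prefix "sswwdds" already present; 0 new (none)
  "swd" → prefix "swd" already present; 0 new (none)
  "swdwqwqw" → prefix "swdwqwq" already present; 1 new (w)
  "qwswqqqqww" → prefix "qwswqqqqww" already present; 0 new (none)
  "sswwdddqqss" → prefix "sswwdd" already present; 5 new (d, q, q, s, s)
Total nodes = 2 + 9 + 6 + 0 + 8 + 7 + 6 + 6 + 1 + 1 + 8 + 0 + 5 + 2 + 9 + 2 + 0 + 0 + 1 + 0 + 5 = 78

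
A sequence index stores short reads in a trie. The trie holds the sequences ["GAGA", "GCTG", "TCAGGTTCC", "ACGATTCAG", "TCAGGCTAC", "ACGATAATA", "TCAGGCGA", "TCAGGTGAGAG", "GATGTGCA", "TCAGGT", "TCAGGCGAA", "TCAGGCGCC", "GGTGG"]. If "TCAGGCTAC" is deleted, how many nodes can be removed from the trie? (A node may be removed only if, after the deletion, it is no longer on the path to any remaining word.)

Walk "TCAGGCTAC" from the leaf back toward the root, removing each node that no remaining word uses.
The suffix "TAC" (3 nodes) is used only by "TCAGGCTAC"; the node for "TCAGGC" still has the child "G", so pruning stops there.
Nodes removed: 3

3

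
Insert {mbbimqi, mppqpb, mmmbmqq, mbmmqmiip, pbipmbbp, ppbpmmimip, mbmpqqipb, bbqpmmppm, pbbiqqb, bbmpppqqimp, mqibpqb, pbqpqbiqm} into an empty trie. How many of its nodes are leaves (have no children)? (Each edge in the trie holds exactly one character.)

Leaves are exactly the stored words that no other stored word extends.
Those words: "bbmpppqqimp", "bbqpmmppm", "mbbimqi", "mbmmqmiip", "mbmpqqipb", "mmmbmqq", "mppqpb", "mqibpqb", "pbbiqqb", "pbipmbbp", "pbqpqbiqm", "ppbpmmimip"
Leaf count: 12

12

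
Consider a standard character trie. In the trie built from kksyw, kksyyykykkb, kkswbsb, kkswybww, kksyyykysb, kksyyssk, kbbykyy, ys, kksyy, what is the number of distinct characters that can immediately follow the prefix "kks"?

2

Walk "kks" from the root, arriving at one node.
Characters that immediately follow "kks" among the stored strings: {w, y}.
That node has 2 child edges.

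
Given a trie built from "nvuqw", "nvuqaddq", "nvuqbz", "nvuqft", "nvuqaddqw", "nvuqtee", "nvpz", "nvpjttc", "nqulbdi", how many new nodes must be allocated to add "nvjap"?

The longest prefix of "nvjap" already in the trie is "nv" (length 2).
New nodes needed: |"nvjap"| − 2 = 5 − 2 = 3.

3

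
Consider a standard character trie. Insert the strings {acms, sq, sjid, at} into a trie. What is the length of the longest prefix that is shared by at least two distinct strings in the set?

Equivalently: take the maximum, over all pairs, of their longest common prefix length.
e.g. "acms" and "at" share the prefix "a" of length 1; no pair shares a longer one.
Longest shared-prefix length: 1

1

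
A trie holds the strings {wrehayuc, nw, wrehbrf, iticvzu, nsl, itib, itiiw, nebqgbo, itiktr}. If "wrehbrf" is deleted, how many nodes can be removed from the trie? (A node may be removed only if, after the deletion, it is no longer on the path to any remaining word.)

A node on "wrehbrf"'s path can go only if nothing else ends at it or branches off below it.
The suffix "brf" (3 nodes) is used only by "wrehbrf"; the node for "wreh" still has the child "a", so pruning stops there.
Nodes removed: 3

3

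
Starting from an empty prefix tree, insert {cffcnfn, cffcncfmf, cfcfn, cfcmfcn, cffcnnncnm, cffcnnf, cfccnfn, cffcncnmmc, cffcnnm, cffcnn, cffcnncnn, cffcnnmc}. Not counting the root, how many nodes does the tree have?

37

Trie structure (* marks end of a word):
(root)
└─ c
   └─ f
      ├─ c
      │  ├─ c
      │  │  └─ n
      │  │     └─ f
      │  │        └─ n *
      │  ├─ f
      │  │  └─ n *
      │  └─ m
      │     └─ f
      │        └─ c
      │           └─ n *
      └─ f
         └─ c
            └─ n
               ├─ c
               │  ├─ f
               │  │  └─ m
               │  │     └─ f *
               │  └─ n
               │     └─ m
               │        └─ m
               │           └─ c *
               ├─ f
               │  └─ n *
               └─ n *
                  ├─ c
                  │  └─ n
                  │     └─ n *
                  ├─ f *
                  ├─ m *
                  │  └─ c *
                  └─ n
                     └─ c
                        └─ n
                           └─ m *
Counting every labelled node above: 37.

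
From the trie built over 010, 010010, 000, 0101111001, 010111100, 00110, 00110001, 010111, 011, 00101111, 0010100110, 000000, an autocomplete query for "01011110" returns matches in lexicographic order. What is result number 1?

010111100

Filter for "01011110…" and sort: "010111100", "0101111001"
The 1st is 010111100.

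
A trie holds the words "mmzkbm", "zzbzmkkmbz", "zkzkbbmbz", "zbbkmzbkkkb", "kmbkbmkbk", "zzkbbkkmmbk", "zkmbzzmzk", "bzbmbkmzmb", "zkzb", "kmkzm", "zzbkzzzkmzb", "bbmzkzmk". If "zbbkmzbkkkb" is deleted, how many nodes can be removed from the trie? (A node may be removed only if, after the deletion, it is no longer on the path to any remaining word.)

After clearing the end-marker at "zbbkmzbkkkb", prune upward until reaching a node still needed by another word.
The suffix "bbkmzbkkkb" (10 nodes) is used only by "zbbkmzbkkkb"; the node for "z" still has the child "z", so pruning stops there.
Nodes removed: 10

10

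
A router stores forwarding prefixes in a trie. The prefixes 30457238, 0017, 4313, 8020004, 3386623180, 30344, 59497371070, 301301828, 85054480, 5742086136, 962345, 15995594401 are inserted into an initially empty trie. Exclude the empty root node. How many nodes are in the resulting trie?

86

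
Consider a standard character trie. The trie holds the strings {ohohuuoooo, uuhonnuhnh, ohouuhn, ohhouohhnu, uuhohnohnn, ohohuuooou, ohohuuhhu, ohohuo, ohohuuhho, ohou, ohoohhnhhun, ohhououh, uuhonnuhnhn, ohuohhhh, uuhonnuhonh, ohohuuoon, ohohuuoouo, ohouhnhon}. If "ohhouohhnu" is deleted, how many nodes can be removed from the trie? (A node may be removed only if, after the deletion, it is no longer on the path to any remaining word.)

4

Walk "ohhouohhnu" from the leaf back toward the root, removing each node that no remaining word uses.
The suffix "hhnu" (4 nodes) is used only by "ohhouohhnu"; the node for "ohhouo" still has the child "u", so pruning stops there.
Nodes removed: 4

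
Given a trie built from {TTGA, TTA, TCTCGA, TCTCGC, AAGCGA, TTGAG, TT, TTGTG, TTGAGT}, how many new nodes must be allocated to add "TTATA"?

2

The longest prefix of "TTATA" already in the trie is "TTA" (length 3).
So 5 − 3 = 2 new nodes.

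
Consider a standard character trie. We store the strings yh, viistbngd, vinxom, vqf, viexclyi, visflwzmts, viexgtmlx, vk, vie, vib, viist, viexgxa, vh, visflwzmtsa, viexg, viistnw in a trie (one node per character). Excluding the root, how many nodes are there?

44

Insert word by word; a character creates a node only if that edge doesn't already exist:
  "yh" → 2 new (y, h)
  "viistbngd" → 9 new (v, i, i, s, t, b, n, g, d)
  "vinxom" → prefix "vi" already present; 4 new (n, x, o, m)
  "vqf" → prefix "v" already present; 2 new (q, f)
  "viexclyi" → prefix "vi" already present; 6 new (e, x, c, l, y, i)
  "visflwzmts" → prefix "vi" already present; 8 new (s, f, l, w, z, m, t, s)
  "viexgtmlx" → prefix "viex" already present; 5 new (g, t, m, l, x)
  "vk" → prefix "v" already present; 1 new (k)
  "vie" → prefix "vie" already present; 0 new (none)
  "vib" → prefix "vi" already present; 1 new (b)
  "viist" → prefix "viist" already present; 0 new (none)
  "viexgxa" → prefix "viexg" already present; 2 new (x, a)
  "vh" → prefix "v" already present; 1 new (h)
  "visflwzmtsa" → prefix "visflwzmts" already present; 1 new (a)
  "viexg" → prefix "viexg" already present; 0 new (none)
  "viistnw" → prefix "viist" already present; 2 new (n, w)
Total nodes = 2 + 9 + 4 + 2 + 6 + 8 + 5 + 1 + 0 + 1 + 0 + 2 + 1 + 1 + 0 + 2 = 44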